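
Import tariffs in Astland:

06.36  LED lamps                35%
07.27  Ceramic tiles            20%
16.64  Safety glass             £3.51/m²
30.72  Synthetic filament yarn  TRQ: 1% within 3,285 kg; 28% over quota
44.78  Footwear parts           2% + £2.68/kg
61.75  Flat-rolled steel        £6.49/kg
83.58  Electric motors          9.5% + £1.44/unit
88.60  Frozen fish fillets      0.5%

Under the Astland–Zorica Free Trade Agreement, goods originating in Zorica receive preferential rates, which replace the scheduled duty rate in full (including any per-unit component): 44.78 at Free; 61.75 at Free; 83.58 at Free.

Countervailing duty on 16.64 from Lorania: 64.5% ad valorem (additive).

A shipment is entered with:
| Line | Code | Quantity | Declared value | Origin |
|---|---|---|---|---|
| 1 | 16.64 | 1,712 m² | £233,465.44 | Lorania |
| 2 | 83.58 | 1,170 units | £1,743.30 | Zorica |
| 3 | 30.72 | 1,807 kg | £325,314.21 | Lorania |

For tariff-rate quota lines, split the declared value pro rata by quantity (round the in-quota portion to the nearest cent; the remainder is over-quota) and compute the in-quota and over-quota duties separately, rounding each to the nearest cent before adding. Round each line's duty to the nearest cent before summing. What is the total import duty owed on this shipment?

Line 1 (16.64, Lorania, 1,712 m², £233,465.44):
Base rate for 16.64 is £3.51/m².
Additional duty on 16.64 from Lorania: +64.5% ad valorem. Applied ad valorem rate = 64.5%.
Duty = £233,465.44 × 64.5% + 1,712 × £3.51 = £156,594.33.
Line 2 (83.58, Zorica, 1,170 units, £1,743.30):
Base rate for 83.58 is 9.5% + £1.44/unit.
Origin Zorica qualifies under the Astland–Zorica agreement and 83.58 is covered: preferential rate Free applies instead.
Duty = £1,743.30 × 0% = £0.00.
Line 3 (30.72, Lorania, 1,807 kg, £325,314.21):
Code 30.72 is under a tariff-rate quota (threshold 3,285 kg). Quantity 1,807 kg is within the quota, so the in-quota rate 1% applies to the full value.
Duty = £325,314.21 × 1% = £3,253.14.
Total = £156,594.33 + £0.00 + £3,253.14 = £159,847.47.

£159,847.47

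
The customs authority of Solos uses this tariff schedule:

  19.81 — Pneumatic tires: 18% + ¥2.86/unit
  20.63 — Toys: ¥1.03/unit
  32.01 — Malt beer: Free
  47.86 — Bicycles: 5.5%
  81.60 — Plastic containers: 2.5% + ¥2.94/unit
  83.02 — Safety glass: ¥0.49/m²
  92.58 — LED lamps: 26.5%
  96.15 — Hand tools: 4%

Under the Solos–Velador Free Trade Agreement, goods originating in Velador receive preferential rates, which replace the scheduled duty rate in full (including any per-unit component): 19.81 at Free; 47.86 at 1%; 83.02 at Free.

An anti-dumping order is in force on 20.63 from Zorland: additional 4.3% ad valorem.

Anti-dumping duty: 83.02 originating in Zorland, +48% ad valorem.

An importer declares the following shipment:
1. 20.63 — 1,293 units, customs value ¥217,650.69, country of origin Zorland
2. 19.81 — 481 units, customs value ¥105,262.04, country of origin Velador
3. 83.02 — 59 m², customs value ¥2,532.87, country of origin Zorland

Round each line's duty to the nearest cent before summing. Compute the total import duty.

¥11,935.46

Line 1 (20.63, Zorland, 1,293 units, ¥217,650.69):
Base rate for 20.63 is ¥1.03/unit.
Additional duty on 20.63 from Zorland: +4.3% ad valorem. Applied ad valorem rate = 4.3%.
Duty = ¥217,650.69 × 4.3% + 1,293 × ¥1.03 = ¥10,690.77.
Line 2 (19.81, Velador, 481 units, ¥105,262.04):
Base rate for 19.81 is 18% + ¥2.86/unit.
Origin Velador qualifies under the Solos–Velador agreement and 19.81 is covered: preferential rate Free applies instead.
Duty = ¥105,262.04 × 0% = ¥0.00.
Line 3 (83.02, Zorland, 59 m², ¥2,532.87):
Base rate for 83.02 is ¥0.49/m².
83.02 has an FTA preferential rate, but origin Zorland is not Velador; base rate stands.
Additional duty on 83.02 from Zorland: +48% ad valorem. Applied ad valorem rate = 48%.
Duty = ¥2,532.87 × 48% + 59 × ¥0.49 = ¥1,244.69.
Total = ¥10,690.77 + ¥0.00 + ¥1,244.69 = ¥11,935.46.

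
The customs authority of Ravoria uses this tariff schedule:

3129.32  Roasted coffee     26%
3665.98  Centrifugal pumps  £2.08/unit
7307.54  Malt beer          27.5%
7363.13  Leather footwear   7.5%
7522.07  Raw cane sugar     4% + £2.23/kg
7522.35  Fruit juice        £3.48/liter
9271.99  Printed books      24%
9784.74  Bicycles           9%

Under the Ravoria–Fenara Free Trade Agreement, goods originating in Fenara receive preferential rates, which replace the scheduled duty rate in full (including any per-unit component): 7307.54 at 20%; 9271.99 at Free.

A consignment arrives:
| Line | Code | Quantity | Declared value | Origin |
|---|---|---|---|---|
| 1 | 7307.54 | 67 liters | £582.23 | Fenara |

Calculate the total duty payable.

Line 1 (7307.54, Fenara, 67 liters, £582.23):
Base rate for 7307.54 is 27.5%.
Origin Fenara qualifies under the Ravoria–Fenara agreement and 7307.54 is covered: preferential rate 20% applies instead.
Duty = £582.23 × 20% = £116.45.

£116.45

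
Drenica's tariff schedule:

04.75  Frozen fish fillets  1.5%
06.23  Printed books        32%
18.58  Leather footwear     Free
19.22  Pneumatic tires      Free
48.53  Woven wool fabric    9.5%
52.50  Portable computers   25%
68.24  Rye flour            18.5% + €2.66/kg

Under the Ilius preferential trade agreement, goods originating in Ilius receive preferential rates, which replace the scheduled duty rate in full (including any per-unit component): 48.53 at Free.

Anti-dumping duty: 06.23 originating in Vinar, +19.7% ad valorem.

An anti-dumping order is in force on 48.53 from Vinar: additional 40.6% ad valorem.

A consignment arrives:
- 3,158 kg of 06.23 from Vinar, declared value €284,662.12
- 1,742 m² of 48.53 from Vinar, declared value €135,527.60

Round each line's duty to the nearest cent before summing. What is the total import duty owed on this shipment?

€215,069.65

Line 1 (06.23, Vinar, 3,158 kg, €284,662.12):
Base rate for 06.23 is 32%.
Additional duty on 06.23 from Vinar: +19.7%. Applied ad valorem rate: 32% + 19.7% = 51.7%.
Duty = €284,662.12 × 51.7% = €147,170.32.
Line 2 (48.53, Vinar, 1,742 m², €135,527.60):
Base rate for 48.53 is 9.5%.
48.53 has an FTA preferential rate, but origin Vinar is not Ilius; base rate stands.
Additional duty on 48.53 from Vinar: +40.6%. Applied ad valorem rate: 9.5% + 40.6% = 50.1%.
Duty = €135,527.60 × 50.1% = €67,899.33.
Total = €147,170.32 + €67,899.33 = €215,069.65.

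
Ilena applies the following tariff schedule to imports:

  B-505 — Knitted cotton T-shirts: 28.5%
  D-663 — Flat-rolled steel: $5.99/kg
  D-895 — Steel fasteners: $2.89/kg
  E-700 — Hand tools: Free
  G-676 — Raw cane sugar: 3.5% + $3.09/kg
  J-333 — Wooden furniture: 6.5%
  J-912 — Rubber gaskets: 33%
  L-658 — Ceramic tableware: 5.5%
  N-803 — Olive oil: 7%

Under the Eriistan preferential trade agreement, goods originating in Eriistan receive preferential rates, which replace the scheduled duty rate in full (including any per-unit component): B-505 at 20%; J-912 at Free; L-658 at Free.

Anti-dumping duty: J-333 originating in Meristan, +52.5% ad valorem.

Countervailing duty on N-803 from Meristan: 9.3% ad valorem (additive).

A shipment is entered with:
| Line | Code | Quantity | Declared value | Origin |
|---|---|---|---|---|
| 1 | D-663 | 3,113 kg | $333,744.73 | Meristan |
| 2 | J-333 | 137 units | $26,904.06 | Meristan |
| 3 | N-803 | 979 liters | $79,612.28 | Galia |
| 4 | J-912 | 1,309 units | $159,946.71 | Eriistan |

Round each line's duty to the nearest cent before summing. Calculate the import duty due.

Line 1 (D-663, Meristan, 3,113 kg, $333,744.73):
Base rate for D-663 is $5.99/kg.
Duty = 3,113 × $5.99 = $18,646.87.
Line 2 (J-333, Meristan, 137 units, $26,904.06):
Base rate for J-333 is 6.5%.
Additional duty on J-333 from Meristan: +52.5%. Applied ad valorem rate: 6.5% + 52.5% = 59%.
Duty = $26,904.06 × 59% = $15,873.40.
Line 3 (N-803, Galia, 979 liters, $79,612.28):
Base rate for N-803 is 7%.
The additional-duty order on N-803 targets Meristan, not Galia; it does not apply.
Duty = $79,612.28 × 7% = $5,572.86.
Line 4 (J-912, Eriistan, 1,309 units, $159,946.71):
Base rate for J-912 is 33%.
Origin Eriistan qualifies under the Ilena–Eriistan agreement and J-912 is covered: preferential rate Free applies instead.
Duty = $159,946.71 × 0% = $0.00.
Total = $18,646.87 + $15,873.40 + $5,572.86 + $0.00 = $40,093.13.

$40,093.13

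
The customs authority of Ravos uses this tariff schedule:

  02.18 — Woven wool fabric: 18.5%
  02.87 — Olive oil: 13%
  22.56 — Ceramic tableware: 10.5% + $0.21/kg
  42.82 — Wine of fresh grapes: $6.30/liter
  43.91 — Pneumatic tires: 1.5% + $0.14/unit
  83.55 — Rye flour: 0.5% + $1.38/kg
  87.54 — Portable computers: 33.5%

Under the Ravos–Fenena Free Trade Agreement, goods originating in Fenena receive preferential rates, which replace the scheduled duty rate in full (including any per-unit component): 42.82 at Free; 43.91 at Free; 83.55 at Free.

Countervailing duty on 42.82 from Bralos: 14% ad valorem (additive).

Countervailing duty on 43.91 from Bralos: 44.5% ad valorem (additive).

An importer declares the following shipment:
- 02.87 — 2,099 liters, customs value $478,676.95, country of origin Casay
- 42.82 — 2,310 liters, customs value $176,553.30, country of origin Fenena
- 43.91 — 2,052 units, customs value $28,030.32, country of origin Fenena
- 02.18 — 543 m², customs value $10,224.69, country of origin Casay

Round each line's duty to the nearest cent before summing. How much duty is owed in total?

$64,119.57

Line 1 (02.87, Casay, 2,099 liters, $478,676.95):
Base rate for 02.87 is 13%.
Duty = $478,676.95 × 13% = $62,228.00.
Line 2 (42.82, Fenena, 2,310 liters, $176,553.30):
Base rate for 42.82 is $6.30/liter.
Origin Fenena qualifies under the Ravos–Fenena agreement and 42.82 is covered: preferential rate Free applies instead.
The additional-duty order on 42.82 targets Bralos, not Fenena; it does not apply.
Duty = $176,553.30 × 0% = $0.00.
Line 3 (43.91, Fenena, 2,052 units, $28,030.32):
Base rate for 43.91 is 1.5% + $0.14/unit.
Origin Fenena qualifies under the Ravos–Fenena agreement and 43.91 is covered: preferential rate Free applies instead.
The additional-duty order on 43.91 targets Bralos, not Fenena; it does not apply.
Duty = $28,030.32 × 0% = $0.00.
Line 4 (02.18, Casay, 543 m², $10,224.69):
Base rate for 02.18 is 18.5%.
Duty = $10,224.69 × 18.5% = $1,891.57.
Total = $62,228.00 + $0.00 + $0.00 + $1,891.57 = $64,119.57.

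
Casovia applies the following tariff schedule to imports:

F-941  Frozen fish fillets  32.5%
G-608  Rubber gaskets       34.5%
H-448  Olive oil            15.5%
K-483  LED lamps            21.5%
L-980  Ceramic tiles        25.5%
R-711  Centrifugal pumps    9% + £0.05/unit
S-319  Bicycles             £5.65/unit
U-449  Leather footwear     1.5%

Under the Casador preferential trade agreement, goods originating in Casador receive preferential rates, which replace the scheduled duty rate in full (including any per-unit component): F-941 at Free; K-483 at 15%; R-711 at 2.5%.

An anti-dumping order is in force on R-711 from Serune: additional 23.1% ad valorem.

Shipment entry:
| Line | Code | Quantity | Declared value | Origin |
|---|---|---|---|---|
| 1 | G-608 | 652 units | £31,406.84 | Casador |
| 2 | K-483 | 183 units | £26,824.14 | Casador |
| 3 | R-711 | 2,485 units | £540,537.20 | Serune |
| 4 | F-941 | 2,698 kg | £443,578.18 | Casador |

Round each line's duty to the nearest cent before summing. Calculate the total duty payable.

£188,495.67

Line 1 (G-608, Casador, 652 units, £31,406.84):
Base rate for G-608 is 34.5%.
Origin Casador is the FTA partner but G-608 is not on the preference list; base rate stands.
Duty = £31,406.84 × 34.5% = £10,835.36.
Line 2 (K-483, Casador, 183 units, £26,824.14):
Base rate for K-483 is 21.5%.
Origin Casador qualifies under the Casovia–Casador agreement and K-483 is covered: preferential rate 15% applies instead.
Duty = £26,824.14 × 15% = £4,023.62.
Line 3 (R-711, Serune, 2,485 units, £540,537.20):
Base rate for R-711 is 9% + £0.05/unit.
R-711 has an FTA preferential rate, but origin Serune is not Casador; base rate stands.
Additional duty on R-711 from Serune: +23.1%. Applied ad valorem rate: 9% + 23.1% = 32.1%.
Duty = £540,537.20 × 32.1% + 2,485 × £0.05 = £173,636.69.
Line 4 (F-941, Casador, 2,698 kg, £443,578.18):
Base rate for F-941 is 32.5%.
Origin Casador qualifies under the Casovia–Casador agreement and F-941 is covered: preferential rate Free applies instead.
Duty = £443,578.18 × 0% = £0.00.
Total = £10,835.36 + £4,023.62 + £173,636.69 + £0.00 = £188,495.67.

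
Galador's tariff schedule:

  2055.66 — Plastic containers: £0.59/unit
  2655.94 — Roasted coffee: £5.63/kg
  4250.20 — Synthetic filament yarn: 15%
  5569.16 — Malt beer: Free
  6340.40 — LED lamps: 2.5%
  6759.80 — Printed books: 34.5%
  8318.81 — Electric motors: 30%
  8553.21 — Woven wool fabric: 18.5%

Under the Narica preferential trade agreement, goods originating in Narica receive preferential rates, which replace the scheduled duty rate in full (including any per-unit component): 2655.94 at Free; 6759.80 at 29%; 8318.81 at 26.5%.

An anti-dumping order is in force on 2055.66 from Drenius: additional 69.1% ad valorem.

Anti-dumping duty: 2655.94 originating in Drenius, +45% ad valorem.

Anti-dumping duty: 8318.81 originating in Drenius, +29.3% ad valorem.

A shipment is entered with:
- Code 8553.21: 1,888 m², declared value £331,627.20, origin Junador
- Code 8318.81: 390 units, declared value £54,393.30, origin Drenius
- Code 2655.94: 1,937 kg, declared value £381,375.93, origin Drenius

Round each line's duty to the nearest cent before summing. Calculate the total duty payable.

£276,130.74

Line 1 (8553.21, Junador, 1,888 m², £331,627.20):
Base rate for 8553.21 is 18.5%.
Duty = £331,627.20 × 18.5% = £61,351.03.
Line 2 (8318.81, Drenius, 390 units, £54,393.30):
Base rate for 8318.81 is 30%.
8318.81 has an FTA preferential rate, but origin Drenius is not Narica; base rate stands.
Additional duty on 8318.81 from Drenius: +29.3%. Applied ad valorem rate: 30% + 29.3% = 59.3%.
Duty = £54,393.30 × 59.3% = £32,255.23.
Line 3 (2655.94, Drenius, 1,937 kg, £381,375.93):
Base rate for 2655.94 is £5.63/kg.
2655.94 has an FTA preferential rate, but origin Drenius is not Narica; base rate stands.
Additional duty on 2655.94 from Drenius: +45% ad valorem. Applied ad valorem rate = 45%.
Duty = £381,375.93 × 45% + 1,937 × £5.63 = £182,524.48.
Total = £61,351.03 + £32,255.23 + £182,524.48 = £276,130.74.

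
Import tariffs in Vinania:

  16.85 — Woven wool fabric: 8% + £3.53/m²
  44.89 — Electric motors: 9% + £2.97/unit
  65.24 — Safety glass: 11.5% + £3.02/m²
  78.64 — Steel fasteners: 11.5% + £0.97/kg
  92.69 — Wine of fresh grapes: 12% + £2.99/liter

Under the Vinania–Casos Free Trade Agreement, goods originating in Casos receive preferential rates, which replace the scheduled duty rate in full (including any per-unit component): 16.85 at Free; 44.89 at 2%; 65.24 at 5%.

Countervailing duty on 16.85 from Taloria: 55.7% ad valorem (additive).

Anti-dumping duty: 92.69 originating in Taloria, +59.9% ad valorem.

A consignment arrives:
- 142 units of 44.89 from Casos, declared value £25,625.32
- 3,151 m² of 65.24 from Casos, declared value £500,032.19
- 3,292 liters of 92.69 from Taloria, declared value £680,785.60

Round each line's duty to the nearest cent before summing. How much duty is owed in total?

£524,842.05

Line 1 (44.89, Casos, 142 units, £25,625.32):
Base rate for 44.89 is 9% + £2.97/unit.
Origin Casos qualifies under the Vinania–Casos agreement and 44.89 is covered: preferential rate 2% applies instead.
Duty = £25,625.32 × 2% = £512.51.
Line 2 (65.24, Casos, 3,151 m², £500,032.19):
Base rate for 65.24 is 11.5% + £3.02/m².
Origin Casos qualifies under the Vinania–Casos agreement and 65.24 is covered: preferential rate 5% applies instead.
Duty = £500,032.19 × 5% = £25,001.61.
Line 3 (92.69, Taloria, 3,292 liters, £680,785.60):
Base rate for 92.69 is 12% + £2.99/liter.
Additional duty on 92.69 from Taloria: +59.9%. Applied ad valorem rate: 12% + 59.9% = 71.9%.
Duty = £680,785.60 × 71.9% + 3,292 × £2.99 = £499,327.93.
Total = £512.51 + £25,001.61 + £499,327.93 = £524,842.05.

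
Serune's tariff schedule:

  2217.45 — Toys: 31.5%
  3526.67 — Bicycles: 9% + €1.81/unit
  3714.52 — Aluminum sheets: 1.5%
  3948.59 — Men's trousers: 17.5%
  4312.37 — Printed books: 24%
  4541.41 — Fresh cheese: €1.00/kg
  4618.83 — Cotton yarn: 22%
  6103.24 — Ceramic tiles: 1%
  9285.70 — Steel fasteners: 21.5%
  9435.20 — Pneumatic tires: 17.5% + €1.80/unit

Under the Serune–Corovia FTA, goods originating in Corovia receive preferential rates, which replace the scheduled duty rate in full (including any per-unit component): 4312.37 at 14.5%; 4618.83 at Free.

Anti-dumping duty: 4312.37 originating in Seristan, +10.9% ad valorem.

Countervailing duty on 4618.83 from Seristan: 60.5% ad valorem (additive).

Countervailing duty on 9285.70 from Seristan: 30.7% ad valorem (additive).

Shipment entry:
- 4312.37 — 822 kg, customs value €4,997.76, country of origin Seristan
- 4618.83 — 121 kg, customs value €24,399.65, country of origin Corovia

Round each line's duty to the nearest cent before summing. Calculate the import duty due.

€1,744.22

Line 1 (4312.37, Seristan, 822 kg, €4,997.76):
Base rate for 4312.37 is 24%.
4312.37 has an FTA preferential rate, but origin Seristan is not Corovia; base rate stands.
Additional duty on 4312.37 from Seristan: +10.9%. Applied ad valorem rate: 24% + 10.9% = 34.9%.
Duty = €4,997.76 × 34.9% = €1,744.22.
Line 2 (4618.83, Corovia, 121 kg, €24,399.65):
Base rate for 4618.83 is 22%.
Origin Corovia qualifies under the Serune–Corovia agreement and 4618.83 is covered: preferential rate Free applies instead.
The additional-duty order on 4618.83 targets Seristan, not Corovia; it does not apply.
Duty = €24,399.65 × 0% = €0.00.
Total = €1,744.22 + €0.00 = €1,744.22.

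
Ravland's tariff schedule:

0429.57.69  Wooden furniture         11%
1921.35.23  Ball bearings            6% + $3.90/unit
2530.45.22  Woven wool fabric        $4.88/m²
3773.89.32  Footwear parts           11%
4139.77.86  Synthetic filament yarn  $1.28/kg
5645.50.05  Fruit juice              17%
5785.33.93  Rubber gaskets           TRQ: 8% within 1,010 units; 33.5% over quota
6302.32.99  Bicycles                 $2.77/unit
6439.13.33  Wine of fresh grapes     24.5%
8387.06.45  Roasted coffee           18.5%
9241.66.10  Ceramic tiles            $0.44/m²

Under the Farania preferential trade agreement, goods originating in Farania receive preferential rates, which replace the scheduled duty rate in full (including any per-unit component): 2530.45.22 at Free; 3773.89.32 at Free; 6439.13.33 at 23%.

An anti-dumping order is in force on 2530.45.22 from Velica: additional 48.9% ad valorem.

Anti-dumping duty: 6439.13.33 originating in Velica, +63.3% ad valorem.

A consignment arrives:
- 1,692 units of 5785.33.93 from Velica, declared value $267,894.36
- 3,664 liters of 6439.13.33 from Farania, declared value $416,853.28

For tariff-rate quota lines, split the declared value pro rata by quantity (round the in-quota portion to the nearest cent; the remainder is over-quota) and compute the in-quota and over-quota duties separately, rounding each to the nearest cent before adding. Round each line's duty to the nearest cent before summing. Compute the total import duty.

Line 1 (5785.33.93, Velica, 1,692 units, $267,894.36):
Code 5785.33.93 is under a tariff-rate quota (threshold 1,010 units). In-quota: 1,010 units at 8%; over-quota: 682 units at 33.5%.
Pro-rata value split: in-quota = $267,894.36 × 1,010/1,692 = $159,913.30; over-quota = $267,894.36 − $159,913.30 = $107,981.06.
In-quota duty = $159,913.30 × 8% = $12,793.06. Over-quota duty = $107,981.06 × 33.5% = $36,173.66.
Line duty = $12,793.06 + $36,173.66 = $48,966.72.
Line 2 (6439.13.33, Farania, 3,664 liters, $416,853.28):
Base rate for 6439.13.33 is 24.5%.
Origin Farania qualifies under the Ravland–Farania agreement and 6439.13.33 is covered: preferential rate 23% applies instead.
The additional-duty order on 6439.13.33 targets Velica, not Farania; it does not apply.
Duty = $416,853.28 × 23% = $95,876.25.
Total = $48,966.72 + $95,876.25 = $144,842.97.

$144,842.97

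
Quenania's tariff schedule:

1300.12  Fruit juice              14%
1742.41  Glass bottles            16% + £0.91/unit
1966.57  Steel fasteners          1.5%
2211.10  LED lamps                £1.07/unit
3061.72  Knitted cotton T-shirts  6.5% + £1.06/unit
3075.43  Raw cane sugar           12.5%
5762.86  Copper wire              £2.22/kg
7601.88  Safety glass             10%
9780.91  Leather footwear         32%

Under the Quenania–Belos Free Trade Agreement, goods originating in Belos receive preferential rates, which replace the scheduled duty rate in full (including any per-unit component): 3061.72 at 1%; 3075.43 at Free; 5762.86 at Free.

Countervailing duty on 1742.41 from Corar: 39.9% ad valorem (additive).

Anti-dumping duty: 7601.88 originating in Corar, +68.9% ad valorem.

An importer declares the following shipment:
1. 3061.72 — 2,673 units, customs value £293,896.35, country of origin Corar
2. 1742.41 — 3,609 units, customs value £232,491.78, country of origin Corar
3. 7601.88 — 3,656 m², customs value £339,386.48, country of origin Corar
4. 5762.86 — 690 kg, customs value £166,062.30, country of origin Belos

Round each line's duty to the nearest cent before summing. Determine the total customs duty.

£422,959.67

Line 1 (3061.72, Corar, 2,673 units, £293,896.35):
Base rate for 3061.72 is 6.5% + £1.06/unit.
3061.72 has an FTA preferential rate, but origin Corar is not Belos; base rate stands.
Duty = £293,896.35 × 6.5% + 2,673 × £1.06 = £21,936.64.
Line 2 (1742.41, Corar, 3,609 units, £232,491.78):
Base rate for 1742.41 is 16% + £0.91/unit.
Additional duty on 1742.41 from Corar: +39.9%. Applied ad valorem rate: 16% + 39.9% = 55.9%.
Duty = £232,491.78 × 55.9% + 3,609 × £0.91 = £133,247.10.
Line 3 (7601.88, Corar, 3,656 m², £339,386.48):
Base rate for 7601.88 is 10%.
Additional duty on 7601.88 from Corar: +68.9%. Applied ad valorem rate: 10% + 68.9% = 78.9%.
Duty = £339,386.48 × 78.9% = £267,775.93.
Line 4 (5762.86, Belos, 690 kg, £166,062.30):
Base rate for 5762.86 is £2.22/kg.
Origin Belos qualifies under the Quenania–Belos agreement and 5762.86 is covered: preferential rate Free applies instead.
Duty = £166,062.30 × 0% = £0.00.
Total = £21,936.64 + £133,247.10 + £267,775.93 + £0.00 = £422,959.67.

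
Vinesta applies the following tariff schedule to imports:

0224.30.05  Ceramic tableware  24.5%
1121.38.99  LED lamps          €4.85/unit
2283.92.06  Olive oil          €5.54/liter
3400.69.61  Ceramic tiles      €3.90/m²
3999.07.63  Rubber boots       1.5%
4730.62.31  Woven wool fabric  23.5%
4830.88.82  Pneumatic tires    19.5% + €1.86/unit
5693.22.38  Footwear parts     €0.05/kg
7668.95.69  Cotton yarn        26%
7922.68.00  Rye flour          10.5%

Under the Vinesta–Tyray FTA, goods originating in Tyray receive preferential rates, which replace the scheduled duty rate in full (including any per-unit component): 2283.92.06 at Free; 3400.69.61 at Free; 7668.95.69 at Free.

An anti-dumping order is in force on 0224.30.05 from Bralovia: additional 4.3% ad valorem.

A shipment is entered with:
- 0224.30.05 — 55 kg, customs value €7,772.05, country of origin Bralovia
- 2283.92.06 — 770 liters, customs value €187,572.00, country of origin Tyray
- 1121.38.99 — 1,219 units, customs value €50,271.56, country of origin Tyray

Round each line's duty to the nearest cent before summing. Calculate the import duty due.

Line 1 (0224.30.05, Bralovia, 55 kg, €7,772.05):
Base rate for 0224.30.05 is 24.5%.
Additional duty on 0224.30.05 from Bralovia: +4.3%. Applied ad valorem rate: 24.5% + 4.3% = 28.8%.
Duty = €7,772.05 × 28.8% = €2,238.35.
Line 2 (2283.92.06, Tyray, 770 liters, €187,572.00):
Base rate for 2283.92.06 is €5.54/liter.
Origin Tyray qualifies under the Vinesta–Tyray agreement and 2283.92.06 is covered: preferential rate Free applies instead.
Duty = €187,572.00 × 0% = €0.00.
Line 3 (1121.38.99, Tyray, 1,219 units, €50,271.56):
Base rate for 1121.38.99 is €4.85/unit.
Origin Tyray is the FTA partner but 1121.38.99 is not on the preference list; base rate stands.
Duty = 1,219 × €4.85 = €5,912.15.
Total = €2,238.35 + €0.00 + €5,912.15 = €8,150.50.

€8,150.50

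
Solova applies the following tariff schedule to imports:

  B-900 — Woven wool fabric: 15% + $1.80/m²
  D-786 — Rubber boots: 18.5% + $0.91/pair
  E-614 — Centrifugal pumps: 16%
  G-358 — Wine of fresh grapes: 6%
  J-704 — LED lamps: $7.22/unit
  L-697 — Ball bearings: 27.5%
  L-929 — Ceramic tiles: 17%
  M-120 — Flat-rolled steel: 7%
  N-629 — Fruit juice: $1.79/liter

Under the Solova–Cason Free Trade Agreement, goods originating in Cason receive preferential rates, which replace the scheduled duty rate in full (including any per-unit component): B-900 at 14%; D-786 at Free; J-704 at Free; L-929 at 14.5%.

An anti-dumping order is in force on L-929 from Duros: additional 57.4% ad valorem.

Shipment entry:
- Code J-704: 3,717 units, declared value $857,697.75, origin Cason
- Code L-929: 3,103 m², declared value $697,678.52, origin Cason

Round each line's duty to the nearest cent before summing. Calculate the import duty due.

Line 1 (J-704, Cason, 3,717 units, $857,697.75):
Base rate for J-704 is $7.22/unit.
Origin Cason qualifies under the Solova–Cason agreement and J-704 is covered: preferential rate Free applies instead.
Duty = $857,697.75 × 0% = $0.00.
Line 2 (L-929, Cason, 3,103 m², $697,678.52):
Base rate for L-929 is 17%.
Origin Cason qualifies under the Solova–Cason agreement and L-929 is covered: preferential rate 14.5% applies instead.
The additional-duty order on L-929 targets Duros, not Cason; it does not apply.
Duty = $697,678.52 × 14.5% = $101,163.39.
Total = $0.00 + $101,163.39 = $101,163.39.

$101,163.39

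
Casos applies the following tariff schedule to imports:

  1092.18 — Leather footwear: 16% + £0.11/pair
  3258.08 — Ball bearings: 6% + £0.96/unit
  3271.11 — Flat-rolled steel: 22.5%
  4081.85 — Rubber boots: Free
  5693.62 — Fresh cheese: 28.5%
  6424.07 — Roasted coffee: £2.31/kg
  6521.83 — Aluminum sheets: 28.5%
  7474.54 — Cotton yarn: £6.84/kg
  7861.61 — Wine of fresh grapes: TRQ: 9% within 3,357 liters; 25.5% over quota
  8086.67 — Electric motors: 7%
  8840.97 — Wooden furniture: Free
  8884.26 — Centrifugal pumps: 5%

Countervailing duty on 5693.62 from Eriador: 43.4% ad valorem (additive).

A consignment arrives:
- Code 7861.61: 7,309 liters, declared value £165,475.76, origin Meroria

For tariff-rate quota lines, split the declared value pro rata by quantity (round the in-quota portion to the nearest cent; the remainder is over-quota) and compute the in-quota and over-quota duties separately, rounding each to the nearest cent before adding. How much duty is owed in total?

Line 1 (7861.61, Meroria, 7,309 liters, £165,475.76):
Code 7861.61 is under a tariff-rate quota (threshold 3,357 liters). In-quota: 3,357 liters at 9%; over-quota: 3,952 liters at 25.5%.
Pro-rata value split: in-quota = £165,475.76 × 3,357/7,309 = £76,002.48; over-quota = £165,475.76 − £76,002.48 = £89,473.28.
In-quota duty = £76,002.48 × 9% = £6,840.22. Over-quota duty = £89,473.28 × 25.5% = £22,815.69.
Line duty = £6,840.22 + £22,815.69 = £29,655.91.

£29,655.91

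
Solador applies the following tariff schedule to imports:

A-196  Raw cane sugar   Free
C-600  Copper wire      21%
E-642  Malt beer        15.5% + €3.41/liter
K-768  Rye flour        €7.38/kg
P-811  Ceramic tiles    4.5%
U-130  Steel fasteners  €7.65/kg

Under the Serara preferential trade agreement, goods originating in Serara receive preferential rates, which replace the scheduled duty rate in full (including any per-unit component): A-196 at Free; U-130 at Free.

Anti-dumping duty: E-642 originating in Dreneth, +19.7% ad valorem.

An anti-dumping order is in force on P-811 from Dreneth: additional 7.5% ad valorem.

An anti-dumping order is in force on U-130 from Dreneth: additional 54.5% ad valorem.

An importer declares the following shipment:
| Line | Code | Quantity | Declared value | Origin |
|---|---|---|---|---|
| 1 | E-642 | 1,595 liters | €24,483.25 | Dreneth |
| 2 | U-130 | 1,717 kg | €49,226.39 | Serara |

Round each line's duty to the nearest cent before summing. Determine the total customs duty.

Line 1 (E-642, Dreneth, 1,595 liters, €24,483.25):
Base rate for E-642 is 15.5% + €3.41/liter.
Additional duty on E-642 from Dreneth: +19.7%. Applied ad valorem rate: 15.5% + 19.7% = 35.2%.
Duty = €24,483.25 × 35.2% + 1,595 × €3.41 = €14,057.05.
Line 2 (U-130, Serara, 1,717 kg, €49,226.39):
Base rate for U-130 is €7.65/kg.
Origin Serara qualifies under the Solador–Serara agreement and U-130 is covered: preferential rate Free applies instead.
The additional-duty order on U-130 targets Dreneth, not Serara; it does not apply.
Duty = €49,226.39 × 0% = €0.00.
Total = €14,057.05 + €0.00 = €14,057.05.

€14,057.05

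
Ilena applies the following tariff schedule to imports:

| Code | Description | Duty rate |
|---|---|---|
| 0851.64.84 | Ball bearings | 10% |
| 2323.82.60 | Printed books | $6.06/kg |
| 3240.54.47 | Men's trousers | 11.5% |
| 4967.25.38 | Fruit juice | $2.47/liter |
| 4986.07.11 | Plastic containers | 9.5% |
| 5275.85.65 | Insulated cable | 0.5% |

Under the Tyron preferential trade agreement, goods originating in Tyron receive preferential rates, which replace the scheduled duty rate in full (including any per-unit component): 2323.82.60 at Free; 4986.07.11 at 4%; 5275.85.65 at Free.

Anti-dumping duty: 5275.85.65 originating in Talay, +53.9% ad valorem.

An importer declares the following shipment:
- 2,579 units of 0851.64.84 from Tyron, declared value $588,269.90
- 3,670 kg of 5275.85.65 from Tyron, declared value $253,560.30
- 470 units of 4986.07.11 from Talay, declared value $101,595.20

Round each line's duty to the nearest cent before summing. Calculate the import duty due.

$68,478.53

Line 1 (0851.64.84, Tyron, 2,579 units, $588,269.90):
Base rate for 0851.64.84 is 10%.
Origin Tyron is the FTA partner but 0851.64.84 is not on the preference list; base rate stands.
Duty = $588,269.90 × 10% = $58,826.99.
Line 2 (5275.85.65, Tyron, 3,670 kg, $253,560.30):
Base rate for 5275.85.65 is 0.5%.
Origin Tyron qualifies under the Ilena–Tyron agreement and 5275.85.65 is covered: preferential rate Free applies instead.
The additional-duty order on 5275.85.65 targets Talay, not Tyron; it does not apply.
Duty = $253,560.30 × 0% = $0.00.
Line 3 (4986.07.11, Talay, 470 units, $101,595.20):
Base rate for 4986.07.11 is 9.5%.
4986.07.11 has an FTA preferential rate, but origin Talay is not Tyron; base rate stands.
Duty = $101,595.20 × 9.5% = $9,651.54.
Total = $58,826.99 + $0.00 + $9,651.54 = $68,478.53.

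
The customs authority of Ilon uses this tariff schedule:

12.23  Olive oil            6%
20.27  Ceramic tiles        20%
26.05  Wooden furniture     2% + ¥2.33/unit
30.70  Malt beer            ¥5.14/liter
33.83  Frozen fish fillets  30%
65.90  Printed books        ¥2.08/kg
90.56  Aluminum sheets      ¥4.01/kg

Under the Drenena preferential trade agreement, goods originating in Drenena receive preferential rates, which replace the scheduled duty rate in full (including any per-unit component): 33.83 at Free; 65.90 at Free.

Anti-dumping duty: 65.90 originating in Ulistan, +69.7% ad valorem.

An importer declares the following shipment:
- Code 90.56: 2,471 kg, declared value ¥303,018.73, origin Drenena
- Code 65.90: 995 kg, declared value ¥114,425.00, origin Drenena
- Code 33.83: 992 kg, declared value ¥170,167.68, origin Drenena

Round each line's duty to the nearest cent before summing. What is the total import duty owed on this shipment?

¥9,908.71

Line 1 (90.56, Drenena, 2,471 kg, ¥303,018.73):
Base rate for 90.56 is ¥4.01/kg.
Origin Drenena is the FTA partner but 90.56 is not on the preference list; base rate stands.
Duty = 2,471 × ¥4.01 = ¥9,908.71.
Line 2 (65.90, Drenena, 995 kg, ¥114,425.00):
Base rate for 65.90 is ¥2.08/kg.
Origin Drenena qualifies under the Ilon–Drenena agreement and 65.90 is covered: preferential rate Free applies instead.
The additional-duty order on 65.90 targets Ulistan, not Drenena; it does not apply.
Duty = ¥114,425.00 × 0% = ¥0.00.
Line 3 (33.83, Drenena, 992 kg, ¥170,167.68):
Base rate for 33.83 is 30%.
Origin Drenena qualifies under the Ilon–Drenena agreement and 33.83 is covered: preferential rate Free applies instead.
Duty = ¥170,167.68 × 0% = ¥0.00.
Total = ¥9,908.71 + ¥0.00 + ¥0.00 = ¥9,908.71.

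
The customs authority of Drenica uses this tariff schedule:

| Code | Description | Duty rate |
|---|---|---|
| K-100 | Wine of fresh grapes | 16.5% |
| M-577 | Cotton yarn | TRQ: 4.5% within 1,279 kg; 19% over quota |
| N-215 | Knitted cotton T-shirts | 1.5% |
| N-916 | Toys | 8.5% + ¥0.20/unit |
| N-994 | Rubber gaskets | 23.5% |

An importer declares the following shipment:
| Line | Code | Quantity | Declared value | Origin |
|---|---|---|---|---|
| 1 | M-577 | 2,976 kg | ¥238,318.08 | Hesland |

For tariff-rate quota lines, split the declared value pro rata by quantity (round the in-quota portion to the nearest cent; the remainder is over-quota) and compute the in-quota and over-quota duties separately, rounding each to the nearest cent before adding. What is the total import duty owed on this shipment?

Line 1 (M-577, Hesland, 2,976 kg, ¥238,318.08):
Code M-577 is under a tariff-rate quota (threshold 1,279 kg). In-quota: 1,279 kg at 4.5%; over-quota: 1,697 kg at 19%.
Pro-rata value split: in-quota = ¥238,318.08 × 1,279/2,976 = ¥102,422.32; over-quota = ¥238,318.08 − ¥102,422.32 = ¥135,895.76.
In-quota duty = ¥102,422.32 × 4.5% = ¥4,609.00. Over-quota duty = ¥135,895.76 × 19% = ¥25,820.19.
Line duty = ¥4,609.00 + ¥25,820.19 = ¥30,429.19.

¥30,429.19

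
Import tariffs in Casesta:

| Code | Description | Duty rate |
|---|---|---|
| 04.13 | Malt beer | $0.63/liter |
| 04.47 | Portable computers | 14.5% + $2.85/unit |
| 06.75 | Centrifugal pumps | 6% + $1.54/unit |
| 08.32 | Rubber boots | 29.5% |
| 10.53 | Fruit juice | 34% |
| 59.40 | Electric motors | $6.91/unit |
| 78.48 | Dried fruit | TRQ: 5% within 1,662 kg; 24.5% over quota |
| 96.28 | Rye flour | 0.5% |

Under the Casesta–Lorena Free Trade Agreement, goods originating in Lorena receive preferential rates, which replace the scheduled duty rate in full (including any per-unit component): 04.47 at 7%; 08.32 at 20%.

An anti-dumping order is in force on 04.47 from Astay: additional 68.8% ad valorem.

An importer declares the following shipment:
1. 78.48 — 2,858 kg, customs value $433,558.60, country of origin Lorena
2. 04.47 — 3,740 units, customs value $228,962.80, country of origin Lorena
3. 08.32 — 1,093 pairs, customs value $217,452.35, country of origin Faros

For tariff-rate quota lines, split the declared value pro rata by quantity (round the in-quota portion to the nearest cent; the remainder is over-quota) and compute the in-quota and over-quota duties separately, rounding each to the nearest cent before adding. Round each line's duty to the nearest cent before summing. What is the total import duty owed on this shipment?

Line 1 (78.48, Lorena, 2,858 kg, $433,558.60):
Code 78.48 is under a tariff-rate quota (threshold 1,662 kg). In-quota: 1,662 kg at 5%; over-quota: 1,196 kg at 24.5%.
Pro-rata value split: in-quota = $433,558.60 × 1,662/2,858 = $252,125.40; over-quota = $433,558.60 − $252,125.40 = $181,433.20.
In-quota duty = $252,125.40 × 5% = $12,606.27. Over-quota duty = $181,433.20 × 24.5% = $44,451.13.
Line duty = $12,606.27 + $44,451.13 = $57,057.40.
Line 2 (04.47, Lorena, 3,740 units, $228,962.80):
Base rate for 04.47 is 14.5% + $2.85/unit.
Origin Lorena qualifies under the Casesta–Lorena agreement and 04.47 is covered: preferential rate 7% applies instead.
The additional-duty order on 04.47 targets Astay, not Lorena; it does not apply.
Duty = $228,962.80 × 7% = $16,027.40.
Line 3 (08.32, Faros, 1,093 pairs, $217,452.35):
Base rate for 08.32 is 29.5%.
08.32 has an FTA preferential rate, but origin Faros is not Lorena; base rate stands.
Duty = $217,452.35 × 29.5% = $64,148.44.
Total = $57,057.40 + $16,027.40 + $64,148.44 = $137,233.24.

$137,233.24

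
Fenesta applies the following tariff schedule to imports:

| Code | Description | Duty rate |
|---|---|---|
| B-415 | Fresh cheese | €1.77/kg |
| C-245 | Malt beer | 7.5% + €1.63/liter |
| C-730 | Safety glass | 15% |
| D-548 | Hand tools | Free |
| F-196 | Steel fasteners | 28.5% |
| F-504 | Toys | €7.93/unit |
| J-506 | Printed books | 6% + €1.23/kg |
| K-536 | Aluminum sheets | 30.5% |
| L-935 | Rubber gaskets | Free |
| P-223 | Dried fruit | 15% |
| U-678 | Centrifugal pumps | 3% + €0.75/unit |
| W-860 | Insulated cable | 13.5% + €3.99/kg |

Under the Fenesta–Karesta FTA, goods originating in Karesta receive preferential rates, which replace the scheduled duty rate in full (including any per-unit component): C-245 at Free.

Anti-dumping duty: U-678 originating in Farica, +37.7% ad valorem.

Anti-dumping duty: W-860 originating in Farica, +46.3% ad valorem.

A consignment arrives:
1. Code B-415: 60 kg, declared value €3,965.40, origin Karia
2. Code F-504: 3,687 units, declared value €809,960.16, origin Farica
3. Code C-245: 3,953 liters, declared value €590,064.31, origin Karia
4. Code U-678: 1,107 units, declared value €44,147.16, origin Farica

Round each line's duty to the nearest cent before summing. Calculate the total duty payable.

Line 1 (B-415, Karia, 60 kg, €3,965.40):
Base rate for B-415 is €1.77/kg.
Duty = 60 × €1.77 = €106.20.
Line 2 (F-504, Farica, 3,687 units, €809,960.16):
Base rate for F-504 is €7.93/unit.
Duty = 3,687 × €7.93 = €29,237.91.
Line 3 (C-245, Karia, 3,953 liters, €590,064.31):
Base rate for C-245 is 7.5% + €1.63/liter.
C-245 has an FTA preferential rate, but origin Karia is not Karesta; base rate stands.
Duty = €590,064.31 × 7.5% + 3,953 × €1.63 = €50,698.21.
Line 4 (U-678, Farica, 1,107 units, €44,147.16):
Base rate for U-678 is 3% + €0.75/unit.
Additional duty on U-678 from Farica: +37.7%. Applied ad valorem rate: 3% + 37.7% = 40.7%.
Duty = €44,147.16 × 40.7% + 1,107 × €0.75 = €18,798.14.
Total = €106.20 + €29,237.91 + €50,698.21 + €18,798.14 = €98,840.46.

€98,840.46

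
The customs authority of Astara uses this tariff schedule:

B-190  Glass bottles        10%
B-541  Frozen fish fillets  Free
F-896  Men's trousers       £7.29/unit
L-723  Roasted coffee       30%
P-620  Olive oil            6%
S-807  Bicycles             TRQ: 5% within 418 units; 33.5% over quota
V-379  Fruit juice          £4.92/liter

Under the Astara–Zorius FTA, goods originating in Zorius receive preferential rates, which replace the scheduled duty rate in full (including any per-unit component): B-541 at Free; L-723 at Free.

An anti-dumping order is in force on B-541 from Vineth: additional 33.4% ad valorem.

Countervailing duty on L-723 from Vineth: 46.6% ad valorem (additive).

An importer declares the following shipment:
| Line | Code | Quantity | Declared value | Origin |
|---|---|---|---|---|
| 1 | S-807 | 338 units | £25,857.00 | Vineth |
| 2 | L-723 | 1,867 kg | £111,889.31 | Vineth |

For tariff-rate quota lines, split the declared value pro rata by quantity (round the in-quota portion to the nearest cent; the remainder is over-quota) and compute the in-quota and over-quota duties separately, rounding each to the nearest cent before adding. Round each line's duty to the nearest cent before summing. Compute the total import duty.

£87,000.06

Line 1 (S-807, Vineth, 338 units, £25,857.00):
Code S-807 is under a tariff-rate quota (threshold 418 units). Quantity 338 units is within the quota, so the in-quota rate 5% applies to the full value.
Duty = £25,857.00 × 5% = £1,292.85.
Line 2 (L-723, Vineth, 1,867 kg, £111,889.31):
Base rate for L-723 is 30%.
L-723 has an FTA preferential rate, but origin Vineth is not Zorius; base rate stands.
Additional duty on L-723 from Vineth: +46.6%. Applied ad valorem rate: 30% + 46.6% = 76.6%.
Duty = £111,889.31 × 76.6% = £85,707.21.
Total = £1,292.85 + £85,707.21 = £87,000.06.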